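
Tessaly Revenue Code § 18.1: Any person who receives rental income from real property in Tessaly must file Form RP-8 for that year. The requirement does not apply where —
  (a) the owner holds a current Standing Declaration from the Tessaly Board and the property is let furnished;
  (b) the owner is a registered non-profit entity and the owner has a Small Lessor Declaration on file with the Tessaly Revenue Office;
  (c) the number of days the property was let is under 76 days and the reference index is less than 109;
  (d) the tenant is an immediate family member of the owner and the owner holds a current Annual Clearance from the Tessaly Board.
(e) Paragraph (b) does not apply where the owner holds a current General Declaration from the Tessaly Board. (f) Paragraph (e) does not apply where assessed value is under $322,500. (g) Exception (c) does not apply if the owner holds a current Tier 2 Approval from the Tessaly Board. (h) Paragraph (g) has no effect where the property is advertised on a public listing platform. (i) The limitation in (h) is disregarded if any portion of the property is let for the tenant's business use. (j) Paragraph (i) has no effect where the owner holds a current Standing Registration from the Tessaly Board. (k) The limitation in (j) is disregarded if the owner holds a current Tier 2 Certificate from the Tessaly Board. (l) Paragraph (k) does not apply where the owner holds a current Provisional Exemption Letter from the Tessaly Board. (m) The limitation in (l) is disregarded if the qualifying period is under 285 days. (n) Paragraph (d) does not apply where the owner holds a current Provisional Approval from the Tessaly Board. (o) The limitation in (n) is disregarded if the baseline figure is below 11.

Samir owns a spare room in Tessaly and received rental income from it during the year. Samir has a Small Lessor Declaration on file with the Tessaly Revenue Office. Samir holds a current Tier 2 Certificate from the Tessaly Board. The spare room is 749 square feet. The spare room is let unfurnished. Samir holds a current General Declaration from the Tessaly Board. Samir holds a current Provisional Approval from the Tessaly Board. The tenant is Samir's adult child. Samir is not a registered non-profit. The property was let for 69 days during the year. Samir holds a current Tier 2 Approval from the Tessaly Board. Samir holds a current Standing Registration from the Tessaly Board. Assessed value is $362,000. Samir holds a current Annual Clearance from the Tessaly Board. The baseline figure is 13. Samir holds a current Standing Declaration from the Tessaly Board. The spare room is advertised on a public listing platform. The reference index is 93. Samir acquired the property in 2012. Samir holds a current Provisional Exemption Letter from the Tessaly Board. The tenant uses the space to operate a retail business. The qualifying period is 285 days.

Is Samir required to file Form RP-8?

Exception (a) fails — the property is let unfurnished.
Exception (b) requires that the owner is a registered non-profit entity; but Samir is not a registered non-profit, so (b) is unavailable.
Exception (c) is satisfied on its face — the number of days the property was let is 69 days, under the 76 days limit; the reference index is 93, less than the 109 limit. Under paragraphs (g)–(m): (g) would limit (c) — a current Tier 2 Approval is held — but (h) sets (g) aside: (h) operates against (g): the property is publicly advertised. (i) applies (the space is let for business use), but is overridden by (j): (j) operates against (i): a current Standing Registration is held. (k) would limit (j) — a current Tier 2 Certificate is held — but (l) sets (k) aside: (l) applies — a current Provisional Exemption Letter is held. (m) is inapplicable (the qualifying period is 285 days, not under 285 days), so (l) stands. (c) remains available.
Exception (d)'s conditions are all satisfied: the tenant is an immediate family member; a current Annual Clearance is held. Turning to paragraphs (n)–(o): (n) operates against (d): a current Provisional Approval is held. (o) is not engaged (the baseline figure is 13, not below 11), so (n) stands. So (d) is unavailable.

No — exception (c) applies; Samir is not required to file Form RP-8.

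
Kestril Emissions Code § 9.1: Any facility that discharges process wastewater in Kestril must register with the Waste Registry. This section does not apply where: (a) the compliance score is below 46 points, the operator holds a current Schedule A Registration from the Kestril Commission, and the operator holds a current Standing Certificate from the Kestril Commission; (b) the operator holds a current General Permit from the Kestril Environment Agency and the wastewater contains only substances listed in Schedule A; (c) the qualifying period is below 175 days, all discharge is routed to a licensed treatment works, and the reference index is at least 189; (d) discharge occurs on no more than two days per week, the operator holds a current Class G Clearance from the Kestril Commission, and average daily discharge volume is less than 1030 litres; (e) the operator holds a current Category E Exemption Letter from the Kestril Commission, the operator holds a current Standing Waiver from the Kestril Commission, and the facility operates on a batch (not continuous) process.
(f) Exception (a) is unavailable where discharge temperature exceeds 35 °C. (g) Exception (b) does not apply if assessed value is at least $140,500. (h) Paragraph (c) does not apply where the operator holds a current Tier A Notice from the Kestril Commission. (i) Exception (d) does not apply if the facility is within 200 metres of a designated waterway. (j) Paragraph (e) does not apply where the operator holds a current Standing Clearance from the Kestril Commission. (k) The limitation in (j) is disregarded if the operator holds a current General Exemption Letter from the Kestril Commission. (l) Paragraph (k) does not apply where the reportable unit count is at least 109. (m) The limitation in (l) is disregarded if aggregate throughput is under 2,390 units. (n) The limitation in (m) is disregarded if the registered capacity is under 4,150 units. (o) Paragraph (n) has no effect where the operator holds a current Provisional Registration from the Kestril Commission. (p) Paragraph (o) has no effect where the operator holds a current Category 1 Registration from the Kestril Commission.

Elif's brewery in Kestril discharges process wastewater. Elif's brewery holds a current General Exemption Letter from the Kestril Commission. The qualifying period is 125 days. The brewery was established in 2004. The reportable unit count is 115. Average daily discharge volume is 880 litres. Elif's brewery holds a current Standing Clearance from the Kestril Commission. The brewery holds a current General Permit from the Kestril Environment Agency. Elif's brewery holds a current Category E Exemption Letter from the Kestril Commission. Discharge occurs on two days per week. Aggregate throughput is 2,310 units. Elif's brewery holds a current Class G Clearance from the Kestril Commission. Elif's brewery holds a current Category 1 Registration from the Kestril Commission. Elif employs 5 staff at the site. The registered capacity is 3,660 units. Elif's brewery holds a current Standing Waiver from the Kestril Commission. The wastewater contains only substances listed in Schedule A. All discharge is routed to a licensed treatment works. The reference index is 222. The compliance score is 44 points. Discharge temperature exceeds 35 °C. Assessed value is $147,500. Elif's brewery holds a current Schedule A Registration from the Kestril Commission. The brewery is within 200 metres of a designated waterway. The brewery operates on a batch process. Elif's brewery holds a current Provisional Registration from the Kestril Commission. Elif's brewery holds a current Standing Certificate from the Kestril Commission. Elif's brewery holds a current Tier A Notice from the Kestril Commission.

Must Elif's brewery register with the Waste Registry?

Yes — Elif's brewery must register with the Waste Registry.

Exception (a): the compliance score is 44 points, below the 46 points limit; a current Schedule A Registration is held; a current Standing Certificate is held — every condition holds. Turning to paragraph (f): (f) operates against (a): discharge temperature exceeds 35 °C. (a) is therefore removed.
Exception (b)'s conditions are all satisfied: a current General Permit is held; the wastewater is Schedule-A-only. Turning to paragraph (g): (g) is engaged — assessed value is $147,500, meeting the $140,500 threshold. Exception (b) does not apply.
Exception (c)'s conditions are all satisfied: the qualifying period is 125 days, below the 175 days limit; discharge is routed to a licensed treatment works; the reference index is 222, meeting the 189 threshold. However, paragraph (h) must be considered: (h) operates against (c): a current Tier A Notice is held. So (c) is unavailable.
Exception (d) is satisfied on its face — discharge occurs on no more than two days per week; a current Class G Clearance is held; average daily discharge volume is 880 litres, less than the 1030 litres limit. However, paragraph (i) must be considered: (i) is triggered — the brewery is within 200 m of a designated waterway. So (d) is unavailable.
Exception (e) is satisfied on its face — a current Category E Exemption Letter is held; a current Standing Waiver is held; the facility operates on a batch process. But: (j) applies — a current Standing Clearance is held. (k) is triggered (a current General Exemption Letter is held), but is overridden by (l): (l) operates against (k): the reportable unit count is 115, meeting the 109 threshold. (m) is triggered (aggregate throughput is 2,310 units, under the 2,390 units limit), but is itself disapplied by (n): (n) operates — the registered capacity is 3,660 units, under the 4,150 units limit. (o) is engaged (a current Provisional Registration is held), but yields to (p): (p) operates — a current Category 1 Registration is held. So (e) is unavailable.
Every exception is unavailable, so the rule governs.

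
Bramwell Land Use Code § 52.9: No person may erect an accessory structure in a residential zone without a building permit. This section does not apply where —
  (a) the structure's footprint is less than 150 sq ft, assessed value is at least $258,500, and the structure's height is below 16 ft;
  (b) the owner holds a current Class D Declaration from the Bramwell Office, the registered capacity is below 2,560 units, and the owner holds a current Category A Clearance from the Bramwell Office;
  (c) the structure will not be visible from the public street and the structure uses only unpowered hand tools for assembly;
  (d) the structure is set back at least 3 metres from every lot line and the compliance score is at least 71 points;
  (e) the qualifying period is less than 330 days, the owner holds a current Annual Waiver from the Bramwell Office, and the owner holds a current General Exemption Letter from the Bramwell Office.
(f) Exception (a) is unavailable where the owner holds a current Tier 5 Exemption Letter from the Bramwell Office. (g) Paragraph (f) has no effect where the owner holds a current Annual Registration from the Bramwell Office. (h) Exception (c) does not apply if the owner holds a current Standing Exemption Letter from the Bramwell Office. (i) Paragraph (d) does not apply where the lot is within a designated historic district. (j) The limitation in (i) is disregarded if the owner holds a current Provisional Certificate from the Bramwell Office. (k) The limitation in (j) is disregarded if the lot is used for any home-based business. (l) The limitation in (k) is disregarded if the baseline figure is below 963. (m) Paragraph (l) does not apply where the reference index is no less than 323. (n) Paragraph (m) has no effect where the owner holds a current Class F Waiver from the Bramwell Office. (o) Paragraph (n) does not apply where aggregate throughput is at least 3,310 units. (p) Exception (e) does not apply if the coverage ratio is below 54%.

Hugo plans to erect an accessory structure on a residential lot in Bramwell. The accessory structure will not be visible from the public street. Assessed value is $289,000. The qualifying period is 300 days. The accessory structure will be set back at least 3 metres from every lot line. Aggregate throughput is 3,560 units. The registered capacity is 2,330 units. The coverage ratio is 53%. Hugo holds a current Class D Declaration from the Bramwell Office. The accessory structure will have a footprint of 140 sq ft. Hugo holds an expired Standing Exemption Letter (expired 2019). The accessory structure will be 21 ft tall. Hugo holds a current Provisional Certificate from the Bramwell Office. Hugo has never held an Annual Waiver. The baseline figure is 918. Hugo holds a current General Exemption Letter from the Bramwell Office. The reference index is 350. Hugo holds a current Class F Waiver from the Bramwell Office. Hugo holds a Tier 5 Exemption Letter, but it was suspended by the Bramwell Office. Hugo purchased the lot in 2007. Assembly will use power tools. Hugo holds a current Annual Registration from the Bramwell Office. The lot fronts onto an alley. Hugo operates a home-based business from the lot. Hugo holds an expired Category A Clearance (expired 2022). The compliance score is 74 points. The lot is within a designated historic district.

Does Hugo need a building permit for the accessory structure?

Exception (a) fails — the structure's height is 21 ft, not below 16 ft.
Exception (b) requires that the owner holds a current Category A Clearance from the Bramwell Office; but no current Category A Clearance is held, so (b) is unavailable.
Exception (c) requires that the structure uses only unpowered hand tools for assembly; but assembly uses power tools, so (c) is unavailable.
Exception (d)'s conditions are all satisfied: the setback is at least 3 m on every side; the compliance score is 74 points, meeting the 71 points threshold. But: (i) operates — the lot is in a historic district. (j) operates (a current Provisional Certificate is held), but is itself disapplied by (k): (k) applies — a home-based business operates on the lot. (l) operates (the baseline figure is 918, below the 963 limit), but yields to (m): (m) operates against (l): the reference index is 350, meeting the 323 threshold. (n) applies (a current Class F Waiver is held), but is overridden by (o): (o) operates — aggregate throughput is 3,560 units, meeting the 3,310 units threshold. (d) is therefore removed.
Exception (e) requires that the owner holds a current Annual Waiver from the Bramwell Office; but there is no Annual Waiver in force, so (e) is unavailable.
No exception applies. The general rule governs.

Yes — Hugo must obtain a building permit.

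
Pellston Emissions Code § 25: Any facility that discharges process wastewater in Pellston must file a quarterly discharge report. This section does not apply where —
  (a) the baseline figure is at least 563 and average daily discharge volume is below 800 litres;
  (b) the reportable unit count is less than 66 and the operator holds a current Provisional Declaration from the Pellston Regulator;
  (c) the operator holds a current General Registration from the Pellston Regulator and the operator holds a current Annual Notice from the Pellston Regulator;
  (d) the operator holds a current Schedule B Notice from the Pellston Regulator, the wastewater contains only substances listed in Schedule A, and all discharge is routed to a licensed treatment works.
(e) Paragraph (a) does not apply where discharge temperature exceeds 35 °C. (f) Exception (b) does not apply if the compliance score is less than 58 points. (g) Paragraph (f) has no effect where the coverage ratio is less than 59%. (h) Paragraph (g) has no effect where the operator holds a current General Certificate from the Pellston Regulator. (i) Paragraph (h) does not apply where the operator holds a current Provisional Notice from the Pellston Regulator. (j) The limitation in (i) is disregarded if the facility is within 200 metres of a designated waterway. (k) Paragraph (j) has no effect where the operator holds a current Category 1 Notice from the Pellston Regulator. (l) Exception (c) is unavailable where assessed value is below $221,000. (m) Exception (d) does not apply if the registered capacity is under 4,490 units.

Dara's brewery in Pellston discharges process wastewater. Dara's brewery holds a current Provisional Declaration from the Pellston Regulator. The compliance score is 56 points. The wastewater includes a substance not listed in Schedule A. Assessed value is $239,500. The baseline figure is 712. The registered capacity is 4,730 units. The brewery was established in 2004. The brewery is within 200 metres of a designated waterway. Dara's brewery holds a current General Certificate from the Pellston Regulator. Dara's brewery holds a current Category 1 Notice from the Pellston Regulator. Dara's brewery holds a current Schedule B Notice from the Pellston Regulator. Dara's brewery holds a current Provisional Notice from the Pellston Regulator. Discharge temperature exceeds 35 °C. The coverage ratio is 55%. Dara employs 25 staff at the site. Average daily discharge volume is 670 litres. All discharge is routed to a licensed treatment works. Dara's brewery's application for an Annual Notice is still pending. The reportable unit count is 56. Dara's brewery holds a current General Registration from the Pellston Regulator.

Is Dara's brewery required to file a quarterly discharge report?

No — exception (b) applies; Dara's brewery is not required to file a quarterly discharge report.

Exception (a): the baseline figure is 712, meeting the 563 threshold; average daily discharge volume is 670 litres, below the 800 litres limit — every condition holds. But: (e) operates — discharge temperature exceeds 35 °C. So (a) is unavailable.
Exception (b) is satisfied on its face — the reportable unit count is 56, less than the 66 limit; a current Provisional Declaration is held. As to paragraphs (f)–(k): (f) would limit (b) — the compliance score is 56 points, less than the 58 points limit — but (g) sets (f) aside: (g) operates against (f): the coverage ratio is 55%, less than the 59% limit. (h) is triggered (a current General Certificate is held), but is overridden by (i): (i) operates against (h): a current Provisional Notice is held. (j) would limit (i) — the brewery is within 200 m of a designated waterway — but (k) sets (j) aside: (k) operates against (j): a current Category 1 Notice is held. Exception (b) stands.
Exception (c) requires that the operator holds a current Annual Notice from the Pellston Regulator; but no current Annual Notice is held, so (c) is unavailable.
Exception (d) does not apply: the wastewater includes a non-Schedule-A substance.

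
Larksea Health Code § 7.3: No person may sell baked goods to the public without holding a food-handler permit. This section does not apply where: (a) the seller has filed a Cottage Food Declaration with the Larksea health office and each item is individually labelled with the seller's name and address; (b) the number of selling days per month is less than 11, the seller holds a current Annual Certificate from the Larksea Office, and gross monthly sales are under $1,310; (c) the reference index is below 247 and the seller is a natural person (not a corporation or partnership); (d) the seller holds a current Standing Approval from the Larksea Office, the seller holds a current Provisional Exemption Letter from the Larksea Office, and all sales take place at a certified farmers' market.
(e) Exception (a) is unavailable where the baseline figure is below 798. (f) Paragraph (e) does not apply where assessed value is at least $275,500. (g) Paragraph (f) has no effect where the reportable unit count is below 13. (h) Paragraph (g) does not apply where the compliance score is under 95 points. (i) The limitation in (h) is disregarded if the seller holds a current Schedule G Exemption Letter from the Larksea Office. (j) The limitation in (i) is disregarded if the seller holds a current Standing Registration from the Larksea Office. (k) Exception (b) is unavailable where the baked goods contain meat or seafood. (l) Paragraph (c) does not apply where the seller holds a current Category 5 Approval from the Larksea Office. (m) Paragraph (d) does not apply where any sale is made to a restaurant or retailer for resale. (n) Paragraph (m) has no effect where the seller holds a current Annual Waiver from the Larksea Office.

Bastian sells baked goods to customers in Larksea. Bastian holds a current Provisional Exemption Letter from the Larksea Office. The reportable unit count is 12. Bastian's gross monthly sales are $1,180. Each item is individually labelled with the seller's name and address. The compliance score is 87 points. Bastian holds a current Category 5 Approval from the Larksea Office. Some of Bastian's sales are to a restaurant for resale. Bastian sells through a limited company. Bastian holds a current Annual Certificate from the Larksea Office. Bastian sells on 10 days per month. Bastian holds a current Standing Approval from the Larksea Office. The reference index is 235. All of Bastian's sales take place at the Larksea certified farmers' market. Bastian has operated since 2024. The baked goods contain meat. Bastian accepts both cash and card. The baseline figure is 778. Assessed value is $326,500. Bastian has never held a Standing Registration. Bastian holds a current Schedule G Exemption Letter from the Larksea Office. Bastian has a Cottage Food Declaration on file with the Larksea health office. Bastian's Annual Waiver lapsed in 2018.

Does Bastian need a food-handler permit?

Exception (a)'s conditions are all satisfied: a Cottage Food Declaration is on file; items are individually labelled. However, paragraphs (e)–(j) must be considered: (e) operates — the baseline figure is 778, below the 798 limit. (f) would limit (e) — assessed value is $326,500, meeting the $275,500 threshold — but (g) sets (f) aside: (g) operates against (f): the reportable unit count is 12, below the 13 limit. (h) would limit (g) — the compliance score is 87 points, under the 95 points limit — but (i) sets (h) aside: (i) operates against (h): a current Schedule G Exemption Letter is held. (j), which would lift (i), is inapplicable — there is no Standing Registration in force. Exception (a) does not apply.
Exception (b): the number of selling days per month is 10, less than the 11 limit; a current Annual Certificate is held; gross monthly sales are $1,180, under the $1,310 limit — every condition holds. But applying paragraph (k): (k) is triggered — the baked goods contain meat. So (b) is unavailable.
Exception (c) fails — the seller operates through a limited company.
Exception (d)'s conditions are all satisfied: a current Standing Approval is held; a current Provisional Exemption Letter is held; all sales are at a certified farmers' market. However, paragraphs (m)–(n) must be considered: (m) operates against (d): some sales are to a restaurant for resale. (n), which would lift (m), is not triggered — no current Annual Waiver is held. Exception (d) does not apply.
No exception applies. The general rule governs.

Yes — Bastian must hold a food-handler permit.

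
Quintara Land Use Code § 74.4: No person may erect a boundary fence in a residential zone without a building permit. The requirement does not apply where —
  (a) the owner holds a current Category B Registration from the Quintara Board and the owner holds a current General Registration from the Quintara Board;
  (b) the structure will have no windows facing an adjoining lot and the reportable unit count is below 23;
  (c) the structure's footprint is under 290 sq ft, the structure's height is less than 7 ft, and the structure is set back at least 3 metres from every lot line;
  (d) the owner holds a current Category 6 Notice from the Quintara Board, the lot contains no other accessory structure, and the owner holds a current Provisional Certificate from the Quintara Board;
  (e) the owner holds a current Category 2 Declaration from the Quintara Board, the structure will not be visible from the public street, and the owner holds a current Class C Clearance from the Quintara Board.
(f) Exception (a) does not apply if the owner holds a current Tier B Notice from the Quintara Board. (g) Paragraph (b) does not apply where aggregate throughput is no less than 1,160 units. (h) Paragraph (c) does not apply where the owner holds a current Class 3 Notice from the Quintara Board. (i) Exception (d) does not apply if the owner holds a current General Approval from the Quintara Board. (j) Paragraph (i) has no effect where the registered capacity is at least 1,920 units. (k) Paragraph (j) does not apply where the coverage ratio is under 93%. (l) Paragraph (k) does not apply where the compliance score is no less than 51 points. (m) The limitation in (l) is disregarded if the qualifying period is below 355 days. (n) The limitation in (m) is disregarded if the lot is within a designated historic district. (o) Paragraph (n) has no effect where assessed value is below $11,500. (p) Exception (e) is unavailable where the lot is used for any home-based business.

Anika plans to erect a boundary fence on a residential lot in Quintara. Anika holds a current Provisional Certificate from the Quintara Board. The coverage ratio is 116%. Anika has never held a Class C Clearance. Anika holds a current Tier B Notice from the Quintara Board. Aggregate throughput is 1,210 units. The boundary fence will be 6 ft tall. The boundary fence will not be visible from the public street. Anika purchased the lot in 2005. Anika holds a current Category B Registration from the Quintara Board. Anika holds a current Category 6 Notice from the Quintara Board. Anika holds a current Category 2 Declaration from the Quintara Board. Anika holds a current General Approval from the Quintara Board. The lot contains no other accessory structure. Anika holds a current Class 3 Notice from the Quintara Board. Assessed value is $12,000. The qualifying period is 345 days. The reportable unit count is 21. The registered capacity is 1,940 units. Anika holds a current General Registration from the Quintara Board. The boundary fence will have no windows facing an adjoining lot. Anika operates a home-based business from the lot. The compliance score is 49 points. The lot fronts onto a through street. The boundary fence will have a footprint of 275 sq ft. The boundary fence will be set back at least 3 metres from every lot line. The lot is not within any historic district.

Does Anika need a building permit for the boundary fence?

No — exception (d) applies; Anika does not need a building permit.

Exception (a)'s conditions are all satisfied: a current Category B Registration is held; a current General Registration is held. However, paragraph (f) must be considered: (f) is engaged — a current Tier B Notice is held. Exception (a) does not apply.
Exception (b)'s conditions are all satisfied: no windows face an adjoining lot; the reportable unit count is 21, below the 23 limit. However, paragraph (g) must be considered: (g) operates against (b): aggregate throughput is 1,210 units, meeting the 1,160 units threshold. So (b) is unavailable.
Exception (c) is satisfied on its face — the structure's footprint is 275 sq ft, under the 290 sq ft limit; the structure's height is 6 ft, less than the 7 ft limit; the setback is at least 3 m on every side. However, paragraph (h) must be considered: (h) operates against (c): a current Class 3 Notice is held. So (c) is unavailable.
All of (d)'s requirements are met (a current Category 6 Notice is held; the lot has no other accessory structure; a current Provisional Certificate is held). Considering the limiting provisions: (i) is triggered (a current General Approval is held), but is itself disapplied by (j): (j) operates against (i): the registered capacity is 1,940 units, meeting the 1,920 units threshold. (k), which would lift (j), does not operate here — the coverage ratio is 116%, not under 93%. So (d) applies.
Exception (e) fails — the Class C Clearance is not current.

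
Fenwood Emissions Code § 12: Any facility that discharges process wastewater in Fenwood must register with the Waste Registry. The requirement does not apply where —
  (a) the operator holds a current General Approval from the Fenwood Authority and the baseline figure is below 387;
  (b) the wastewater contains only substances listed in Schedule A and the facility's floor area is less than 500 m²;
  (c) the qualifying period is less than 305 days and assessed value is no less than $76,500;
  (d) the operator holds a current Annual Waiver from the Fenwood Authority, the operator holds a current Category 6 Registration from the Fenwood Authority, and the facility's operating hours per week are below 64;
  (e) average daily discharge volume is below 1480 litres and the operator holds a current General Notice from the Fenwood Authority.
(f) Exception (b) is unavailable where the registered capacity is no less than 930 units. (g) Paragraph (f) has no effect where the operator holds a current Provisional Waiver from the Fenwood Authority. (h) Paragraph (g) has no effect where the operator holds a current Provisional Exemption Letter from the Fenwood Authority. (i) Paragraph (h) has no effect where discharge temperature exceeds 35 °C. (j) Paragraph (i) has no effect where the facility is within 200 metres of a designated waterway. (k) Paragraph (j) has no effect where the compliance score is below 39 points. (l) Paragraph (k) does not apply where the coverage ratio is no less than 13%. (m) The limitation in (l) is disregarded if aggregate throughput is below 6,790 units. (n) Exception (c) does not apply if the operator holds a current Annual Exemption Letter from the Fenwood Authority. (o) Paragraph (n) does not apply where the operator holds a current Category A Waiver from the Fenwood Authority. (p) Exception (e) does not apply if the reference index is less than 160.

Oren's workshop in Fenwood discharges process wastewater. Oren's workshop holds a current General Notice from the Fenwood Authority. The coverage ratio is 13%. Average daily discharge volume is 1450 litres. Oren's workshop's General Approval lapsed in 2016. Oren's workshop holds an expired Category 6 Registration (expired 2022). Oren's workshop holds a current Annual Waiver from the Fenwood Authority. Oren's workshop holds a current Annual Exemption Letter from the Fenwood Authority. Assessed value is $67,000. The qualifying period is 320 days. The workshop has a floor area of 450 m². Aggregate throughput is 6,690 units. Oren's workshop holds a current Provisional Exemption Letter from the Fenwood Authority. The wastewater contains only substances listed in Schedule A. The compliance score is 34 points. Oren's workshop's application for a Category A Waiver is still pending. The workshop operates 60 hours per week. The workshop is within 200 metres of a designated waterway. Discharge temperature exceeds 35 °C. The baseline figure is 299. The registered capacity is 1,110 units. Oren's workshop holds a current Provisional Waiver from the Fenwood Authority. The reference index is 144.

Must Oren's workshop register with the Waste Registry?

Exception (a) fails — no current General Approval is held.
Exception (b): the wastewater is Schedule-A-only; the facility's floor area is 450 m², less than the 500 m² limit — every condition holds. Considering the limiting provisions: (f) applies (the registered capacity is 1,110 units, meeting the 930 units threshold), but yields to (g): (g) operates against (f): a current Provisional Waiver is held. (h) is engaged (a current Provisional Exemption Letter is held), but is itself disapplied by (i): (i) operates — discharge temperature exceeds 35 °C. (j) is triggered (the workshop is within 200 m of a designated waterway), but is displaced by (k): (k) operates against (j): the compliance score is 34 points, below the 39 points limit. (l) would limit (k) — the coverage ratio is 13%, meeting the 13% threshold — but (m) sets (l) aside: (m) operates against (l): aggregate throughput is 6,690 units, below the 6,790 units limit. (b) remains available.
Exception (c) requires that the qualifying period is less than 305 days; but the qualifying period is 320 days, not less than 305 days, so (c) is unavailable.
Exception (d) fails — the Category 6 Registration is not current.
Exception (e)'s conditions are all satisfied: average daily discharge volume is 1450 litres, below the 1480 litres limit; a current General Notice is held. Turning to paragraph (p): (p) operates against (e): the reference index is 144, less than the 160 limit. Exception (e) does not apply.

No — exception (b) applies; Oren's workshop is not required to register with the Waste Registry.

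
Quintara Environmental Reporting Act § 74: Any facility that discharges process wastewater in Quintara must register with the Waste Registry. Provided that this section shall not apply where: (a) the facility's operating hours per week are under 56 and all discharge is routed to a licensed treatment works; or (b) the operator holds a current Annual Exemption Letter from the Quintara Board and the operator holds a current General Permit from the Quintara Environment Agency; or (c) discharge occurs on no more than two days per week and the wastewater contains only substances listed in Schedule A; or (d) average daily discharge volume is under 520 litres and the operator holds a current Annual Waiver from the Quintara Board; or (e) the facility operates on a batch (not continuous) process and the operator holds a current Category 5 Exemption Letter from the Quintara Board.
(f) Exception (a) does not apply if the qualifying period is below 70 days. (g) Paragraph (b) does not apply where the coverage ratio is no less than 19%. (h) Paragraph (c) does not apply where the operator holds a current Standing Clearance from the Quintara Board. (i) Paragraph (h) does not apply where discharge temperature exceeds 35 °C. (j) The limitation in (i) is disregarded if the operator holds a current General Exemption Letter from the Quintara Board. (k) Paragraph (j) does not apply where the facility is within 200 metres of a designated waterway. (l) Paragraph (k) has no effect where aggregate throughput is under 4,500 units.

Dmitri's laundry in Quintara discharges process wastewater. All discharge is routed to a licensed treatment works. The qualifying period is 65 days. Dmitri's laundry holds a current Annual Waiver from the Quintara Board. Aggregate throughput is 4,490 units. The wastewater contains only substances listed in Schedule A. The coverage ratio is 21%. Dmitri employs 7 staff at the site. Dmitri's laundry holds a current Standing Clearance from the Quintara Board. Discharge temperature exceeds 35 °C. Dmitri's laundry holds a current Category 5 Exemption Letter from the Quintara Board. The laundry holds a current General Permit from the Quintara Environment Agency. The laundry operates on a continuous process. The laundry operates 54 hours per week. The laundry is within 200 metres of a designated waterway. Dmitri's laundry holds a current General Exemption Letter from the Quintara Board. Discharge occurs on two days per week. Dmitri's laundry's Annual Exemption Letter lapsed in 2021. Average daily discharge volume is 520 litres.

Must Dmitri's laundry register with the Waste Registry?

Exception (a): the facility's operating hours per week are 54, under the 56 limit; discharge is routed to a licensed treatment works — every condition holds. But applying paragraph (f): (f) applies — the qualifying period is 65 days, below the 70 days limit. (a) is therefore removed.
Exception (b) requires that the operator holds a current Annual Exemption Letter from the Quintara Board; but the Annual Exemption Letter is not current, so (b) is unavailable.
All of (c)'s requirements are met (discharge occurs on no more than two days per week; the wastewater is Schedule-A-only). But: (h) operates against (c): a current Standing Clearance is held. (i) applies (discharge temperature exceeds 35 °C), but is set aside by (j): (j) operates against (i): a current General Exemption Letter is held. (k) would limit (j) — the laundry is within 200 m of a designated waterway — but (l) sets (k) aside: (l) operates against (k): aggregate throughput is 4,490 units, under the 4,500 units limit. So (c) is unavailable.
Exception (d) does not apply: average daily discharge volume is 520 litres, not under 520 litres.
Exception (e) fails — the facility operates on a continuous process.
None of the exceptions is available; § 74 applies in full.

Yes — Dmitri's laundry must register with the Waste Registry.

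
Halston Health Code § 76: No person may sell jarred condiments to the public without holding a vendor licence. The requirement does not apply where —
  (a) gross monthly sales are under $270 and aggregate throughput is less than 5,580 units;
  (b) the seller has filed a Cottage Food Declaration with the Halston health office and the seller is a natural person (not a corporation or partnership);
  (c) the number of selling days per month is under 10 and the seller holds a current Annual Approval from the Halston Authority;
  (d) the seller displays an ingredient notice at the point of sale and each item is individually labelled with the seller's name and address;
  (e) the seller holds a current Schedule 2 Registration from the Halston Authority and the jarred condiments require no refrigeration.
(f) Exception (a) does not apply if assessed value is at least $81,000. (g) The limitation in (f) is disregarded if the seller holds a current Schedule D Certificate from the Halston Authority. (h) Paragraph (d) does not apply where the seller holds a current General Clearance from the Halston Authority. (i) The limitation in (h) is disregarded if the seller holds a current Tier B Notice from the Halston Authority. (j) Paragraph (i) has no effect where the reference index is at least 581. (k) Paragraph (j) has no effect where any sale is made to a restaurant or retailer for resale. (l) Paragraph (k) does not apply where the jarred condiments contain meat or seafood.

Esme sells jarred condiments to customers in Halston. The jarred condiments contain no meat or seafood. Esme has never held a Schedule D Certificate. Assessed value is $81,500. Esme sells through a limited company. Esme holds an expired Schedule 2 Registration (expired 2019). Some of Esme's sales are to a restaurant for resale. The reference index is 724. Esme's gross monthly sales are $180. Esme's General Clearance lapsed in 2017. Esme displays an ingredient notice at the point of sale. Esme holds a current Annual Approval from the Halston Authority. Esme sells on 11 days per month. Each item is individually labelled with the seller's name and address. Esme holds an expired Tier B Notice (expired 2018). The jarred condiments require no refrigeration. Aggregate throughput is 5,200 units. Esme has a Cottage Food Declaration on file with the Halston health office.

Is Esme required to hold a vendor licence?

Exception (a): gross monthly sales are $180, under the $270 limit; aggregate throughput is 5,200 units, less than the 5,580 units limit — every condition holds. But: (f) operates against (a): assessed value is $81,500, meeting the $81,000 threshold. (g), which would lift (f), is inapplicable — the Schedule D Certificate is not current. (a) is therefore removed.
Exception (b) does not apply: the seller operates through a limited company.
Exception (c) requires that the number of selling days per month is under 10; but the number of selling days per month is 11, not under 10, so (c) is unavailable.
All of (d)'s requirements are met (an ingredient notice is displayed; items are individually labelled). Under paragraphs (h)–(l): (h), which would limit (d), is not triggered: no current General Clearance is held. Exception (d) stands.
Exception (e) fails — no current Schedule 2 Registration is held.

No — exception (d) applies; Esme is not required to hold a vendor licence.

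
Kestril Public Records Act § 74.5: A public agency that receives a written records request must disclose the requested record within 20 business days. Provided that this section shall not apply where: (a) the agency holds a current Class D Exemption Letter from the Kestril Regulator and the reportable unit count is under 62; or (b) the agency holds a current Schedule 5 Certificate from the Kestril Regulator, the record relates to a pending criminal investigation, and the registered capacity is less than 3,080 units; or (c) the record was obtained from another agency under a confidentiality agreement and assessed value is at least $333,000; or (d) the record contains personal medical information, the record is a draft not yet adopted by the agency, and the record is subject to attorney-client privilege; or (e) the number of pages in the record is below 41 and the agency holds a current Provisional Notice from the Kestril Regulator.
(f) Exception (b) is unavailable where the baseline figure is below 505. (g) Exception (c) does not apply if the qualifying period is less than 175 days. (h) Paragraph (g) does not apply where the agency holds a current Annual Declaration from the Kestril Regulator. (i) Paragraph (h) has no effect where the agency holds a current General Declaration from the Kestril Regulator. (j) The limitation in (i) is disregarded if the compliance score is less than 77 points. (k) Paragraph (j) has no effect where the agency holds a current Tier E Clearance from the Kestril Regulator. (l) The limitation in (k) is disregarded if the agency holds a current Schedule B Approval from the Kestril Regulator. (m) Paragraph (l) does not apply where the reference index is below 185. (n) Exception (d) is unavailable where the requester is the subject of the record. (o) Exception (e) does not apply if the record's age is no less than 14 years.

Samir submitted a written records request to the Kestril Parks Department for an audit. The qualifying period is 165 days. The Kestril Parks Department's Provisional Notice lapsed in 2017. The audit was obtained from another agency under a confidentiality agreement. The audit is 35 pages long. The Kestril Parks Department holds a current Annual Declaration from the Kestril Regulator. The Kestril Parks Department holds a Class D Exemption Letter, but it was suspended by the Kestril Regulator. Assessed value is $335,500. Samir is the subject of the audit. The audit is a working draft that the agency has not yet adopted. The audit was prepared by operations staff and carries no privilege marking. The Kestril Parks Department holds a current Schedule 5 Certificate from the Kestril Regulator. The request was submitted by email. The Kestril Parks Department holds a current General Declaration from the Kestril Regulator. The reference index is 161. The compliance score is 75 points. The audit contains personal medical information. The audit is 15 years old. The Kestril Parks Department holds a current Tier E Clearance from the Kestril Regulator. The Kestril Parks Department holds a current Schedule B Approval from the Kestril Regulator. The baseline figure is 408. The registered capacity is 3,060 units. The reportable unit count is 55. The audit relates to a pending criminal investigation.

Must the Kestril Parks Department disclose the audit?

Yes — the Kestril Parks Department must disclose the audit.

Exception (a) fails — the Class D Exemption Letter is not current.
All of (b)'s requirements are met (a current Schedule 5 Certificate is held; the audit relates to a pending investigation; the registered capacity is 3,060 units, less than the 3,080 units limit). But applying paragraph (f): (f) operates against (b): the baseline figure is 408, below the 505 limit. So (b) is unavailable.
Exception (c): the audit was obtained under a confidentiality agreement; assessed value is $335,500, meeting the $333,000 threshold — every condition holds. But: (g) is triggered — the qualifying period is 165 days, less than the 175 days limit. (h) would limit (g) — a current Annual Declaration is held — but (i) sets (h) aside: (i) is triggered — a current General Declaration is held. (j) would limit (i) — the compliance score is 75 points, less than the 77 points limit — but (k) sets (j) aside: (k) is engaged — a current Tier E Clearance is held. (l) is triggered (a current Schedule B Approval is held), but is set aside by (m): (m) operates against (l): the reference index is 161, below the 185 limit. Exception (c) does not apply.
Exception (d) does not apply: the audit carries no privilege marking.
Exception (e) requires that the agency holds a current Provisional Notice from the Kestril Regulator; but the Provisional Notice is not current, so (e) is unavailable.
Every exception is unavailable, so the rule governs.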